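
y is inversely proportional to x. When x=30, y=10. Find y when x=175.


Inverse proportion: x × y = constant
k = 30 × 10 = 300
y₂ = k / 175 = 300 / 175
= 1.71

1.71


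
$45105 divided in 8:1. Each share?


Total parts = 8 + 1 = 9
Part 1: 45105 × 8/9 = 40093.33
Part 2: 45105 × 1/9 = 5011.67
= Part 1: $40093.33, Part 2: $5011.67

Part 1: $40093.33, Part 2: $5011.67


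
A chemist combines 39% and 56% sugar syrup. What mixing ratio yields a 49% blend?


Let x parts of 39% mix with y parts of 56%.
39x + 56y = 49(x + y)
39x + 56y = 49x + 49y
x(39 - 49) = y(49 - 56)
x/y = (56 - 49)/(49 - 39) = 7/10
Simplify: 7:10
= 7:10

7:10


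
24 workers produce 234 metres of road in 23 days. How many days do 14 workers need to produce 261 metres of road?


Days ∝ work / workers, so d₂ = d₁ × (m₁/m₂) × (w₂/w₁)
Workers factor (inverse): 24/14 ≈ 1.7143
Work factor (direct): 261/234 ≈ 1.1154
d₂ = 23 × 24/14 × 261/234 = (23 × 24 × 261) / (14 × 234) = 144072/3276
≈ 43.98 days

43.98 days


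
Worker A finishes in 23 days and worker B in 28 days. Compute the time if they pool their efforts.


Rate of A = 1/23 per day
Rate of B = 1/28 per day
Combined rate = 1/23 + 1/28 = 51/644 ≈ 0.0792 per day
Days = 1 / combined rate = 644/51
≈ 12.63 days

12.63 days


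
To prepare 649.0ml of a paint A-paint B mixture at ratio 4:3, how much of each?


Total parts = 4 + 3 = 7
paint A: 649.0 × 4/7 = 370.9ml
paint B: 649.0 × 3/7 = 278.1ml
= 370.9ml and 278.1ml

370.9ml and 278.1ml


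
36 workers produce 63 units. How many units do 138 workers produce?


Direct proportion: y/x = constant
k = 63/36 = 1.7500
y₂ = k × 138 = 63 × 138 / 36 = 8694/36
= 241.50

241.50


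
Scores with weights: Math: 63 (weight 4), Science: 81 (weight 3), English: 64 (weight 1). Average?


Numerator = 63×4 + 81×3 + 64×1
= 252 + 243 + 64
= 559
Total weight = 8
Weighted avg = 559/8
= 69.88

69.88


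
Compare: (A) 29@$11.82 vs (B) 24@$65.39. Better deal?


Deal A: $11.82/29 = $0.4076/unit
Deal B: $65.39/24 = $2.7246/unit
A is cheaper per unit
= Deal A

Deal A


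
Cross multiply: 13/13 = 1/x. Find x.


Cross multiply: 13 × x = 13 × 1
13x = 13
x = 13 / 13
= 1.00

1.00


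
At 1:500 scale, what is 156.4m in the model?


Model size = real / scale
= 156.4 / 500
= 0.3128 m

0.3128 m


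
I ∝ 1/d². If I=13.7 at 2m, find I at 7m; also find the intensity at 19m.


I₁d₁² = I₂d₂²
I at 7m = 13.7 × (2/7)² = 13.7 × 4/49 = 54.8/49 ≈ 1.1184
I at 19m = 13.7 × (2/19)² = 13.7 × 4/361 = 54.8/361 ≈ 0.1518
= 1.1184 and 0.1518

1.1184 and 0.1518


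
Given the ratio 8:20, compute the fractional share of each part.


Total parts = 8 + 20 = 28
First part: 8/28 = 2/7
Second part: 20/28 = 5/7
= 2/7 and 5/7

2/7 and 5/7


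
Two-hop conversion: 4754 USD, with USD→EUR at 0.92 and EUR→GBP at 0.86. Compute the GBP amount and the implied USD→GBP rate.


Step 1: 4754 USD × 0.92 = 4373.68 EUR
Step 2: 4373.68 EUR × 0.86 = 3761.36 GBP
Implied rate USD→GBP = 0.92 × 0.86 = 0.7912
= 3761.36 GBP; implied rate 0.7912 GBP/USD

3761.36 GBP; implied rate 0.7912 GBP/USD


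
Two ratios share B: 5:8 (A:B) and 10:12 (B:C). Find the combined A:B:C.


Match B: multiply A:B by 10 → 50:80
Multiply B:C by 8 → 80:96
Combined: 50:80:96
GCD = 2
= 25:40:48

25:40:48


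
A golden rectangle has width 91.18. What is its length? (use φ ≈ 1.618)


φ = (1 + √5) / 2 ≈ 1.618
Length = width × φ = 91.18 × 1.618 = 147.52924
≈ 147.53

147.53


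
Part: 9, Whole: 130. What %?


Percentage = (part / whole) × 100
= (9 / 130) × 100
≈ 6.92%

6.92%


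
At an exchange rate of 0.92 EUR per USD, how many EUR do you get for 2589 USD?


Amount × rate = 2589 × 0.92
= 2381.88 EUR

2381.88 EUR


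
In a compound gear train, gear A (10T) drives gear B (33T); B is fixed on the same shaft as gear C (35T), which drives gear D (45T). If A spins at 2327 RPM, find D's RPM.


Stage 1: RPM_B = RPM_A × t_A/t_B = 2327 × 10/33 = 23270/33 ≈ 705.15
B and C share a shaft → RPM_C = RPM_B
Stage 2: RPM_D = RPM_C × t_C/t_D = RPM_A × (t_A×t_C)/(t_B×t_D)
Overall ratio = (10×35)/(33×45) = 350/1485
RPM_D = 2327 × 350/1485 = 814450/1485
≈ 548.45 RPM

548.45 RPM


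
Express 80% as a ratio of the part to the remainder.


80% means 80 parts out of 100; remainder = 20
Part : remainder = 80:20
GCD = 20
= 4:1

4:1


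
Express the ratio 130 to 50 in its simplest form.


GCD(130, 50) = 10
130/10 : 50/10
= 13:5

13:5


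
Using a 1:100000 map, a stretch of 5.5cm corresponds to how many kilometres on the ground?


Real distance = map distance × scale
= 5.5cm × 100000
= 550000 cm = 5500.0 m
= 5.500 km

5.500 km


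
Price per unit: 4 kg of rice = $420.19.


Unit rate = total / quantity
= 420.19 / 4
= $105.05 per unit

$105.05 per unit


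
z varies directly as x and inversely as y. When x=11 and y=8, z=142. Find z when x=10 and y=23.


z = k·x/y
Solve for k using the known point: k = z·y/x = 142×8/11 = 1136/11 ≈ 103.2727
Now evaluate at x=10, y=23:
z = k × 10 / 23 = (1136 × 10) / (11 × 23) = 11360/253
≈ 44.9012

44.9012


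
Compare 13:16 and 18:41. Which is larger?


13/16 = 0.8125
18/41 = 0.4390
0.8125 > 0.4390, so 13:16 is greater
= 13:16

13:16


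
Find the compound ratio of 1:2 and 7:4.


Compound ratio = (1×7) : (2×4)
= 7:8
GCD = 1
= 7:8

7:8


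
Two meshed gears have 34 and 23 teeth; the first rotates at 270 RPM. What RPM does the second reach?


Gear ratio = 34:23 = 34:23
RPM_B = RPM_A × (teeth_A / teeth_B)
= 270 × (34/23)
= 399.1 RPM

399.1 RPM


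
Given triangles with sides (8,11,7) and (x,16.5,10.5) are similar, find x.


Scale factor = 16.5/11 = 1.5
Missing side = 8 × 1.5
= 12.0

12.0


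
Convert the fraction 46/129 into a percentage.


Percentage = (part / whole) × 100
= (46 / 129) × 100
≈ 35.66%

35.66%


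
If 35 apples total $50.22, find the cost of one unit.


Unit rate = total / quantity
= 50.22 / 35
= $1.43 per unit

$1.43 per unit


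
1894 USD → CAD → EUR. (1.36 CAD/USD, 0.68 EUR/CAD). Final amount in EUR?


Step 1: 1894 USD × 1.36 = 2575.84 CAD
Step 2: 2575.84 CAD × 0.68 = 1751.57 EUR
Implied rate USD→EUR = 1.36 × 0.68 = 0.9248
= 1751.57 EUR

1751.57 EUR


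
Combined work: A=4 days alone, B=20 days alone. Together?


Rate of A = 1/4 per day
Rate of B = 1/20 per day
Combined rate = 1/4 + 1/20 = 24/80 = 0.3000 per day
Days = 1 / combined rate = 80/24
≈ 3.33 days

3.33 days


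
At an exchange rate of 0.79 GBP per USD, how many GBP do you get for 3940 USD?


Amount × rate = 3940 × 0.79
= 3112.60 GBP

3112.60 GBP


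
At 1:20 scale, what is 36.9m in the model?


Model size = real / scale
= 36.9 / 20
= 1.8450 m

1.8450 m


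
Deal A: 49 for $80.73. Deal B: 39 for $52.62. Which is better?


Deal A: $80.73/49 = $1.6476/unit
Deal B: $52.62/39 = $1.3492/unit
B is cheaper per unit
= Deal B

Deal B


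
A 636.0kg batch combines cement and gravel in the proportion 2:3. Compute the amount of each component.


Total parts = 2 + 3 = 5
cement: 636.0 × 2/5 = 254.4kg
gravel: 636.0 × 3/5 = 381.6kg
= 254.4kg and 381.6kg

254.4kg and 381.6kg


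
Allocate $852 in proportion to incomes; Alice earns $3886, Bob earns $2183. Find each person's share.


Total income = 3886 + 2183 = $6069
Alice: $852 × 3886/6069 = $545.54
Bob: $852 × 2183/6069 = $306.46
= Alice: $545.54, Bob: $306.46

Alice: $545.54, Bob: $306.46


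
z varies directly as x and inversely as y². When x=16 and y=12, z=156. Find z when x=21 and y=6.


z = k·x/y²
Solve for k using the known point: k = z·y²/x = 156×144/16 = 22464/16 = 1404.0000
Now evaluate at x=21, y=6:
z = k × 21 / 36 = (22464 × 21) / (16 × 36) = 471744/576
= 819.0000

819.0000


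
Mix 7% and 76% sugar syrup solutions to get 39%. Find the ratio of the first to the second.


Let x parts of 7% mix with y parts of 76%.
7x + 76y = 39(x + y)
7x + 76y = 39x + 39y
x(7 - 39) = y(39 - 76)
x/y = (76 - 39)/(39 - 7) = 37/32
Simplify: 37:32
= 37:32

37:32


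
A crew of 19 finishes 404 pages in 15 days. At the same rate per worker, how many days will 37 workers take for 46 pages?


Days ∝ work / workers, so d₂ = d₁ × (m₁/m₂) × (w₂/w₁)
Workers factor (inverse): 19/37 ≈ 0.5135
Work factor (direct): 46/404 ≈ 0.1139
d₂ = 15 × 19/37 × 46/404 = (15 × 19 × 46) / (37 × 404) = 13110/14948
≈ 0.88 days

0.88 days


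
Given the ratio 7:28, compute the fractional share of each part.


Total parts = 7 + 28 = 35
First part: 7/35 = 1/5
Second part: 28/35 = 4/5
= 1/5 and 4/5

1/5 and 4/5


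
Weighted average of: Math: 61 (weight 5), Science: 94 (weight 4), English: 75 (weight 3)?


Numerator = 61×5 + 94×4 + 75×3
= 305 + 376 + 225
= 906
Total weight = 12
Weighted avg = 906/12
= 75.50

75.50


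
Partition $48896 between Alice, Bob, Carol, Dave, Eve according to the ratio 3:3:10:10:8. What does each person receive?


Total parts = 3 + 3 + 10 + 10 + 8 = 34
Alice: 48896 × 3/34 = 4314.35
Bob: 48896 × 3/34 = 4314.35
Carol: 48896 × 10/34 = 14381.18
Dave: 48896 × 10/34 = 14381.18
Eve: 48896 × 8/34 = 11504.94
= Alice: $4314.35, Bob: $4314.35, Carol: $14381.18, Dave: $14381.18, Eve: $11504.94

Alice: $4314.35, Bob: $4314.35, Carol: $14381.18, Dave: $14381.18, Eve: $11504.94


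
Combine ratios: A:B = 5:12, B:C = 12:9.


Match B: multiply A:B by 12 → 60:144
Multiply B:C by 12 → 144:108
Combined: 60:144:108
GCD = 12
= 5:12:9

5:12:9


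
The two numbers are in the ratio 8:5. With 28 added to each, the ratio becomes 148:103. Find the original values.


Let A = 8k, B = 5k.
(8k + 28) / (5k + 28) = 148/103
Cross-multiply: 103(8k + 28) = 148(5k + 28)
824k + 2884 = 740k + 4144
824k - 740k = 4144 - 2884
84k = 1260
k = 1260/84 = 15
A = 8×15 = 120, B = 5×15 = 75
= A = 120, B = 75

A = 120, B = 75


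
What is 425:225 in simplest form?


GCD(425, 225) = 25
425/25 : 225/25
= 17:9

17:9


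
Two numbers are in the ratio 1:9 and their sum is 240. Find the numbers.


Let A = 1k, B = 9k.
1k + 9k = 240
10k = 240 → k = 240/10 = 24
A = 1×24 = 24, B = 9×24 = 216
= A = 24, B = 216

A = 24, B = 216


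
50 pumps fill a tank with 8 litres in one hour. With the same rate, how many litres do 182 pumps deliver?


Direct proportion: y/x = constant
k = 8/50 = 0.1600
y₂ = k × 182 = 8 × 182 / 50 = 1456/50
= 29.12

29.12


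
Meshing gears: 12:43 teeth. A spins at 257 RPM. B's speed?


Gear ratio = 12:43 = 12:43
RPM_B = RPM_A × (teeth_A / teeth_B)
= 257 × (12/43)
= 71.7 RPM

71.7 RPM


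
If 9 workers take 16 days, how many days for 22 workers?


Inverse proportion: x × y = constant
k = 9 × 16 = 144
y₂ = k / 22 = 144 / 22
= 6.55

6.55


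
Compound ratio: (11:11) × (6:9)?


Compound ratio = (11×6) : (11×9)
= 66:99
GCD = 33
= 2:3

2:3


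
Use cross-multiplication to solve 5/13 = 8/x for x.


Cross multiply: 5 × x = 13 × 8
5x = 104
x = 104 / 5
= 20.80

20.80


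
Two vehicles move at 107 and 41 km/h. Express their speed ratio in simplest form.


Ratio = 107:41
GCD = 1
Simplified = 107:41
Time ratio (same distance) = 41:107
Speed ratio = 107:41

107:41


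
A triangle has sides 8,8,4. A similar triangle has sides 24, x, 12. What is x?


Scale factor = 24/8 = 3
Missing side = 8 × 3
= 24.0

24.0


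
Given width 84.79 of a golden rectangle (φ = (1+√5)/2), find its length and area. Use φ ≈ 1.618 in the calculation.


φ = (1 + √5) / 2 ≈ 1.618
Length = width × φ = 84.79 × 1.618 = 137.19022
≈ 137.19
Area = width × length = 84.79 × 137.19022 = 11632.3587538 ≈ 11632.36
= Length: 137.19, Area: 11632.36

Length: 137.19, Area: 11632.36


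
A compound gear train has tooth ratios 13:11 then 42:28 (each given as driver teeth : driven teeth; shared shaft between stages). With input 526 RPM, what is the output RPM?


Stage 1: RPM_B = RPM_A × t_A/t_B = 526 × 13/11 = 6838/11 ≈ 621.64
B and C share a shaft → RPM_C = RPM_B
Stage 2: RPM_D = RPM_C × t_C/t_D = RPM_A × (t_A×t_C)/(t_B×t_D)
Overall ratio = (13×42)/(11×28) = 546/308
RPM_D = 526 × 546/308 = 287196/308
≈ 932.45 RPM

932.45 RPM


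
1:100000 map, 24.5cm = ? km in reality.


Real distance = map distance × scale
= 24.5cm × 100000
= 2450000 cm = 24500.0 m
= 24.500 km

24.500 km


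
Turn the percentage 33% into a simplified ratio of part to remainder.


33% means 33 parts out of 100; remainder = 67
Part : remainder = 33:67
GCD = 1
= 33:67

33:67


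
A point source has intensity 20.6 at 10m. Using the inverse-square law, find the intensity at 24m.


I₁d₁² = I₂d₂²
I₂ = I₁ × (d₁/d₂)²
= 20.6 × (10/24)²
= 20.6 × 100/576
= 2060/576
≈ 3.5764

3.5764


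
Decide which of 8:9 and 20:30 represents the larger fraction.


8/9 = 0.8889
20/30 = 0.6667
0.8889 > 0.6667, so 8:9 is greater
= 8:9

8:9


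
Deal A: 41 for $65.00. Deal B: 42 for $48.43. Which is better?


Deal A: $65.00/41 = $1.5854/unit
Deal B: $48.43/42 = $1.1531/unit
B is cheaper per unit
= Deal B

Deal B


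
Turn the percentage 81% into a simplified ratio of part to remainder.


81% means 81 parts out of 100; remainder = 19
Part : remainder = 81:19
GCD = 1
= 81:19

81:19


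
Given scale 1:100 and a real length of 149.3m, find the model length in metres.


Model size = real / scale
= 149.3 / 100
= 1.4930 m

1.4930 m


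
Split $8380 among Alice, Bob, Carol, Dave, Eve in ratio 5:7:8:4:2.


Total parts = 5 + 7 + 8 + 4 + 2 = 26
Alice: 8380 × 5/26 = 1611.54
Bob: 8380 × 7/26 = 2256.15
Carol: 8380 × 8/26 = 2578.46
Dave: 8380 × 4/26 = 1289.23
Eve: 8380 × 2/26 = 644.62
= Alice: $1611.54, Bob: $2256.15, Carol: $2578.46, Dave: $1289.23, Eve: $644.62

Alice: $1611.54, Bob: $2256.15, Carol: $2578.46, Dave: $1289.23, Eve: $644.62


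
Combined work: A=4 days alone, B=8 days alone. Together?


Rate of A = 1/4 per day
Rate of B = 1/8 per day
Combined rate = 1/4 + 1/8 = 12/32 = 0.3750 per day
Days = 1 / combined rate = 32/12
≈ 2.67 days

2.67 days


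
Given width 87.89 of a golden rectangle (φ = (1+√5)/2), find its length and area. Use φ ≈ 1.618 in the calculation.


φ = (1 + √5) / 2 ≈ 1.618
Length = width × φ = 87.89 × 1.618 = 142.20602
≈ 142.21
Area = width × length = 87.89 × 142.20602 = 12498.4870978 ≈ 12498.49
= Length: 142.21, Area: 12498.49

Length: 142.21, Area: 12498.49


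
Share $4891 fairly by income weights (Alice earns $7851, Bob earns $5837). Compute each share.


Total income = 7851 + 5837 = $13688
Alice: $4891 × 7851/13688 = $2805.32
Bob: $4891 × 5837/13688 = $2085.68
= Alice: $2805.32, Bob: $2085.68

Alice: $2805.32, Bob: $2085.68


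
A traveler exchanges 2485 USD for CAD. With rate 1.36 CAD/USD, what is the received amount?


Amount × rate = 2485 × 1.36
= 3379.60 CAD

3379.60 CAD


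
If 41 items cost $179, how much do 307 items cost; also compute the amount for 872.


Direct proportion: y/x = constant
k = 179/41 ≈ 4.3659
y at x=307: k × 307 = 179 × 307 / 41 = 54953/41 ≈ 1340.32
y at x=872: k × 872 = 179 × 872 / 41 = 156088/41 ≈ 3807.02
= 1340.32 and 3807.02

1340.32 and 3807.02


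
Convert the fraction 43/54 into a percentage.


Percentage = (part / whole) × 100
= (43 / 54) × 100
≈ 79.63%

79.63%


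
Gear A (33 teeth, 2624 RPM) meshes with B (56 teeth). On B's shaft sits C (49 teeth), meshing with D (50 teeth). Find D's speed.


Stage 1: RPM_B = RPM_A × t_A/t_B = 2624 × 33/56 = 86592/56 ≈ 1546.29
B and C share a shaft → RPM_C = RPM_B
Stage 2: RPM_D = RPM_C × t_C/t_D = RPM_A × (t_A×t_C)/(t_B×t_D)
Overall ratio = (33×49)/(56×50) = 1617/2800
RPM_D = 2624 × 1617/2800 = 4243008/2800
= 1515.36 RPM

1515.36 RPM


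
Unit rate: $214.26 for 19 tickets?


Unit rate = total / quantity
= 214.26 / 19
= $11.28 per unit

$11.28 per unit


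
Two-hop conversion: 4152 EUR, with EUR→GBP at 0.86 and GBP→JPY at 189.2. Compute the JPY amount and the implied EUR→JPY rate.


Step 1: 4152 EUR × 0.86 = 3570.72 GBP
Step 2: 3570.72 GBP × 189.2 = 675580.22 JPY
Implied rate EUR→JPY = 0.86 × 189.2 = 162.7120
= 675580.22 JPY; implied rate 162.7120 JPY/EUR

675580.22 JPY; implied rate 162.7120 JPY/EUR


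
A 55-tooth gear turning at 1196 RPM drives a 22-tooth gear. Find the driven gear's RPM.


Gear ratio = 55:22 = 5:2
RPM_B = RPM_A × (teeth_A / teeth_B)
= 1196 × (55/22)
= 2990.0 RPM

2990.0 RPM


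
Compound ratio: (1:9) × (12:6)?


Compound ratio = (1×12) : (9×6)
= 12:54
GCD = 6
= 2:9

2:9


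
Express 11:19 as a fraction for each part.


Total parts = 11 + 19 = 30
First part: 11/30 = 11/30
Second part: 19/30 = 19/30
= 11/30 and 19/30

11/30 and 19/30


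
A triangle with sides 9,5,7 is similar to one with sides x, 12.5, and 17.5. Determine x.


Scale factor = 12.5/5 = 2.5
Missing side = 9 × 2.5
= 22.5

22.5


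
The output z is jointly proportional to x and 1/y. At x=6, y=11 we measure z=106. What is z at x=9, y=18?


z = k·x/y
Solve for k using the known point: k = z·y/x = 106×11/6 = 1166/6 ≈ 194.3333
Now evaluate at x=9, y=18:
z = k × 9 / 18 = (1166 × 9) / (6 × 18) = 10494/108
≈ 97.1667

97.1667


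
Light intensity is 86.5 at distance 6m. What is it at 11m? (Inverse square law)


I₁d₁² = I₂d₂²
I₂ = I₁ × (d₁/d₂)²
= 86.5 × (6/11)²
= 86.5 × 36/121
= 3114/121
≈ 25.7355

25.7355


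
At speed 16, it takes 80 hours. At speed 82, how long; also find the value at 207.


Inverse proportion: x × y = constant
k = 16 × 80 = 1280
At x=82: k/82 = 15.61
At x=207: k/207 = 6.18
= 15.61 and 6.18

15.61 and 6.18


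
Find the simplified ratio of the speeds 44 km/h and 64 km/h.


Ratio = 44:64
GCD = 4
Simplified = 11:16
Time ratio (same distance) = 16:11
Speed ratio = 11:16

11:16


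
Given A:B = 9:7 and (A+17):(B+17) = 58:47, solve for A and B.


Let A = 9k, B = 7k.
(9k + 17) / (7k + 17) = 58/47
Cross-multiply: 47(9k + 17) = 58(7k + 17)
423k + 799 = 406k + 986
423k - 406k = 986 - 799
17k = 187
k = 187/17 = 11
A = 9×11 = 99, B = 7×11 = 77
= A = 99, B = 77

A = 99, B = 77


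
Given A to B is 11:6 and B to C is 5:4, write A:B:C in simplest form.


Match B: multiply A:B by 5 → 55:30
Multiply B:C by 6 → 30:24
Combined: 55:30:24
GCD = 1
= 55:30:24

55:30:24


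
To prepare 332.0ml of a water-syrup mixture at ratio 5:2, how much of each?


Total parts = 5 + 2 = 7
water: 332.0 × 5/7 = 237.1ml
syrup: 332.0 × 2/7 = 94.9ml
= 237.1ml and 94.9ml

237.1ml and 94.9ml


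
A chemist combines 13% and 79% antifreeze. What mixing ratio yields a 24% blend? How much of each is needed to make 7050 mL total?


Let x parts of 13% mix with y parts of 79%.
13x + 79y = 24(x + y)
13x + 79y = 24x + 24y
x(13 - 24) = y(24 - 79)
x/y = (79 - 24)/(24 - 13) = 55/11
Simplify: 5:1
Total parts = 6; one part = 7050/6 = 1175.00 mL
13% solution: 5×1175.00 = 5875.00 mL
79% solution: 1×1175.00 = 1175.00 mL
= ratio 5:1; 5875.00 mL and 1175.00 mL

ratio 5:1; 5875.00 mL and 1175.00 mL


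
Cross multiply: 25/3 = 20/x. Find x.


Cross multiply: 25 × x = 3 × 20
25x = 60
x = 60 / 25
= 2.40

2.40


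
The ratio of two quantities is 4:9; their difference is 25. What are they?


Let A = 4k, B = 9k.
9k - 4k = 25
5k = 25 → k = 25/5 = 5
A = 4×5 = 20, B = 9×5 = 45
= A = 20, B = 45

A = 20, B = 45


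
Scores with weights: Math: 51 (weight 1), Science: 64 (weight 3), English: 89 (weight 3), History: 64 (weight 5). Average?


Numerator = 51×1 + 64×3 + 89×3 + 64×5
= 51 + 192 + 267 + 320
= 830
Total weight = 12
Weighted avg = 830/12
= 69.17

69.17


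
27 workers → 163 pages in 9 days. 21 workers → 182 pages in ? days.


Days ∝ work / workers, so d₂ = d₁ × (m₁/m₂) × (w₂/w₁)
Workers factor (inverse): 27/21 ≈ 1.2857
Work factor (direct): 182/163 ≈ 1.1166
d₂ = 9 × 27/21 × 182/163 = (9 × 27 × 182) / (21 × 163) = 44226/3423
≈ 12.92 days

12.92 days


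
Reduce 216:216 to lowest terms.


GCD(216, 216) = 216
216/216 : 216/216
= 1:1

1:1


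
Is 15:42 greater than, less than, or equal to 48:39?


15/42 = 0.3571
48/39 = 1.2308
0.3571 < 1.2308, so 15:42 is less
= less than

less than


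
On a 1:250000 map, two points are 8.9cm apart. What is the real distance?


Real distance = map distance × scale
= 8.9cm × 250000
= 2225000 cm = 22250.0 m
= 22.250 km

22.250 km


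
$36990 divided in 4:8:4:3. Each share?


Total parts = 4 + 8 + 4 + 3 = 19
Part 1: 36990 × 4/19 = 7787.37
Part 2: 36990 × 8/19 = 15574.74
Part 3: 36990 × 4/19 = 7787.37
Part 4: 36990 × 3/19 = 5840.53
= Part 1: $7787.37, Part 2: $15574.74, Part 3: $7787.37, Part 4: $5840.53

Part 1: $7787.37, Part 2: $15574.74, Part 3: $7787.37, Part 4: $5840.53


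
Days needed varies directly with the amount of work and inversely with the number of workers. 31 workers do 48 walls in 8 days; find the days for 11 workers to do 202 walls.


Days ∝ work / workers, so d₂ = d₁ × (m₁/m₂) × (w₂/w₁)
Workers factor (inverse): 31/11 ≈ 2.8182
Work factor (direct): 202/48 ≈ 4.2083
d₂ = 8 × 31/11 × 202/48 = (8 × 31 × 202) / (11 × 48) = 50096/528
≈ 94.88 days

94.88 days


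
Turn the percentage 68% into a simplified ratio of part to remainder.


68% means 68 parts out of 100; remainder = 32
Part : remainder = 68:32
GCD = 4
= 17:8

17:8


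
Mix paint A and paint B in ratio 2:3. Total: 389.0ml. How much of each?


Total parts = 2 + 3 = 5
paint A: 389.0 × 2/5 = 155.6ml
paint B: 389.0 × 3/5 = 233.4ml
= 155.6ml and 233.4ml

155.6ml and 233.4ml


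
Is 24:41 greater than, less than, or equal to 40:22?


24/41 = 0.5854
40/22 = 1.8182
0.5854 < 1.8182, so 24:41 is less
= less than

less than


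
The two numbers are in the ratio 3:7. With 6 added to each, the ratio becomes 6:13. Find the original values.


Let A = 3k, B = 7k.
(3k + 6) / (7k + 6) = 6/13
Cross-multiply: 13(3k + 6) = 6(7k + 6)
39k + 78 = 42k + 36
39k - 42k = 36 - 78
-3k = -42
k = -42/-3 = 14
A = 3×14 = 42, B = 7×14 = 98
= A = 42, B = 98

A = 42, B = 98


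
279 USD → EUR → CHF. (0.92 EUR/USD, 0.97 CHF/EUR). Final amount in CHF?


Step 1: 279 USD × 0.92 = 256.68 EUR
Step 2: 256.68 EUR × 0.97 = 248.98 CHF
Implied rate USD→CHF = 0.92 × 0.97 = 0.8924
= 248.98 CHF

248.98 CHF


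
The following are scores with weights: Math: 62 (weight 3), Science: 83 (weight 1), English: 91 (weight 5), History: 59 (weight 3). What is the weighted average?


Numerator = 62×3 + 83×1 + 91×5 + 59×3
= 186 + 83 + 455 + 177
= 901
Total weight = 12
Weighted avg = 901/12
= 75.08

75.08


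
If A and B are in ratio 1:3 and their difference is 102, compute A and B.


Let A = 1k, B = 3k.
3k - 1k = 102
2k = 102 → k = 102/2 = 51
A = 1×51 = 51, B = 3×51 = 153
= A = 51, B = 153

A = 51, B = 153


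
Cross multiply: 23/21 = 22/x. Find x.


Cross multiply: 23 × x = 21 × 22
23x = 462
x = 462 / 23
= 20.09

20.09


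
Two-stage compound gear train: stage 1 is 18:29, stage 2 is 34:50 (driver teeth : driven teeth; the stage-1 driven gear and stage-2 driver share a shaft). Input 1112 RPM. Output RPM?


Stage 1: RPM_B = RPM_A × t_A/t_B = 1112 × 18/29 = 20016/29 ≈ 690.21
B and C share a shaft → RPM_C = RPM_B
Stage 2: RPM_D = RPM_C × t_C/t_D = RPM_A × (t_A×t_C)/(t_B×t_D)
Overall ratio = (18×34)/(29×50) = 612/1450
RPM_D = 1112 × 612/1450 = 680544/1450
≈ 469.34 RPM

469.34 RPM


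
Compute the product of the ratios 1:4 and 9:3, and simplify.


Compound ratio = (1×9) : (4×3)
= 9:12
GCD = 3
= 3:4

3:4


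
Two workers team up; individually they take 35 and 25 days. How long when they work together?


Rate of A = 1/35 per day
Rate of B = 1/25 per day
Combined rate = 1/35 + 1/25 = 60/875 ≈ 0.0686 per day
Days = 1 / combined rate = 875/60
≈ 14.58 days

14.58 days


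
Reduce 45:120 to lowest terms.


GCD(45, 120) = 15
45/15 : 120/15
= 3:8

3:8


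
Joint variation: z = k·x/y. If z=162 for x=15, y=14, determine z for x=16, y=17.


z = k·x/y
Solve for k using the known point: k = z·y/x = 162×14/15 = 2268/15 = 151.2000
Now evaluate at x=16, y=17:
z = k × 16 / 17 = (2268 × 16) / (15 × 17) = 36288/255
≈ 142.3059

142.3059


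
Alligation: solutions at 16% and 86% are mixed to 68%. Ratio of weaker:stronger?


Let x parts of 16% mix with y parts of 86%.
16x + 86y = 68(x + y)
16x + 86y = 68x + 68y
x(16 - 68) = y(68 - 86)
x/y = (86 - 68)/(68 - 16) = 18/52
Simplify: 9:26
= 9:26

9:26


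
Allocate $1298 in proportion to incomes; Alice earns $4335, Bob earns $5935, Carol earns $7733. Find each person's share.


Total income = 4335 + 5935 + 7733 = $18003
Alice: $1298 × 4335/18003 = $312.55
Bob: $1298 × 5935/18003 = $427.91
Carol: $1298 × 7733/18003 = $557.54
= Alice: $312.55, Bob: $427.91, Carol: $557.54

Alice: $312.55, Bob: $427.91, Carol: $557.54


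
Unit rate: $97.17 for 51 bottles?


Unit rate = total / quantity
= 97.17 / 51
= $1.91 per unit

$1.91 per unit


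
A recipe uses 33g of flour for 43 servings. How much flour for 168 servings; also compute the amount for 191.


Direct proportion: y/x = constant
k = 33/43 ≈ 0.7674
y at x=168: k × 168 = 33 × 168 / 43 = 5544/43 ≈ 128.93
y at x=191: k × 191 = 33 × 191 / 43 = 6303/43 ≈ 146.58
= 128.93 and 146.58

128.93 and 146.58


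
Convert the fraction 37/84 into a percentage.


Percentage = (part / whole) × 100
= (37 / 84) × 100
≈ 44.05%

44.05%


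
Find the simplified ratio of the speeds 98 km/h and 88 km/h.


Ratio = 98:88
GCD = 2
Simplified = 49:44
Time ratio (same distance) = 44:49
Speed ratio = 49:44

49:44


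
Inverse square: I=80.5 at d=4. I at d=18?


I₁d₁² = I₂d₂²
I₂ = I₁ × (d₁/d₂)²
= 80.5 × (4/18)²
= 80.5 × 16/324
= 1288/324
≈ 3.9753

3.9753


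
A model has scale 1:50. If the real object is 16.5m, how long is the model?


Model size = real / scale
= 16.5 / 50
= 0.3300 m

0.3300 m


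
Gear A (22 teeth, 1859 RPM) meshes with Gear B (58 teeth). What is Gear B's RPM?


Gear ratio = 22:58 = 11:29
RPM_B = RPM_A × (teeth_A / teeth_B)
= 1859 × (22/58)
= 705.1 RPM

705.1 RPM


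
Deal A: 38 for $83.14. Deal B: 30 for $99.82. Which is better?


Deal A: $83.14/38 = $2.1879/unit
Deal B: $99.82/30 = $3.3273/unit
A is cheaper per unit
= Deal A

Deal A


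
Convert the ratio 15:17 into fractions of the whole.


Total parts = 15 + 17 = 32
First part: 15/32 = 15/32
Second part: 17/32 = 17/32
= 15/32 and 17/32

15/32 and 17/32


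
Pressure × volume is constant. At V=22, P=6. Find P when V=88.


Inverse proportion: x × y = constant
k = 22 × 6 = 132
y₂ = k / 88 = 132 / 88
= 1.50

1.50


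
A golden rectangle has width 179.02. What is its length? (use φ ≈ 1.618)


φ = (1 + √5) / 2 ≈ 1.618
Length = width × φ = 179.02 × 1.618 = 289.65436
≈ 289.65

289.65


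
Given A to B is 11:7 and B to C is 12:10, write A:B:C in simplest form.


Match B: multiply A:B by 12 → 132:84
Multiply B:C by 7 → 84:70
Combined: 132:84:70
GCD = 2
= 66:42:35

66:42:35


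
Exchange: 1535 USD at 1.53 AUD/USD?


Amount × rate = 1535 × 1.53
= 2348.55 AUD

2348.55 AUD


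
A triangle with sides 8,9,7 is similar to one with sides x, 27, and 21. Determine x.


Scale factor = 27/9 = 3
Missing side = 8 × 3
= 24.0

24.0


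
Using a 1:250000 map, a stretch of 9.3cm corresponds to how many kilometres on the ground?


Real distance = map distance × scale
= 9.3cm × 250000
= 2325000 cm = 23250.0 m
= 23.250 km

23.250 km


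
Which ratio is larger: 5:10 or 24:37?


5/10 = 0.5000
24/37 = 0.6486
0.5000 < 0.6486, so 5:10 is less
= 24:37

24:37


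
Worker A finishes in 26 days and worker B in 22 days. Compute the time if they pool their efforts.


Rate of A = 1/26 per day
Rate of B = 1/22 per day
Combined rate = 1/26 + 1/22 = 48/572 ≈ 0.0839 per day
Days = 1 / combined rate = 572/48
≈ 11.92 days

11.92 days


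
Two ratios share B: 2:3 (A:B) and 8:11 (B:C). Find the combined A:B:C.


Match B: multiply A:B by 8 → 16:24
Multiply B:C by 3 → 24:33
Combined: 16:24:33
GCD = 1
= 16:24:33

16:24:33


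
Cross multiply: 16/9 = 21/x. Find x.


Cross multiply: 16 × x = 9 × 21
16x = 189
x = 189 / 16
= 11.81

11.81


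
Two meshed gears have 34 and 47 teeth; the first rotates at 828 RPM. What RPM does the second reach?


Gear ratio = 34:47 = 34:47
RPM_B = RPM_A × (teeth_A / teeth_B)
= 828 × (34/47)
= 599.0 RPM

599.0 RPM


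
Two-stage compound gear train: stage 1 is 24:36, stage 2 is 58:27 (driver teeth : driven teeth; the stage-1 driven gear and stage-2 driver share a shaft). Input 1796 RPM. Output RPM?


Stage 1: RPM_B = RPM_A × t_A/t_B = 1796 × 24/36 = 43104/36 ≈ 1197.33
B and C share a shaft → RPM_C = RPM_B
Stage 2: RPM_D = RPM_C × t_C/t_D = RPM_A × (t_A×t_C)/(t_B×t_D)
Overall ratio = (24×58)/(36×27) = 1392/972
RPM_D = 1796 × 1392/972 = 2500032/972
≈ 2572.05 RPM

2572.05 RPM


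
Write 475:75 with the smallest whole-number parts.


GCD(475, 75) = 25
475/25 : 75/25
= 19:3

19:3


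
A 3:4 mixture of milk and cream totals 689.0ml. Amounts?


Total parts = 3 + 4 = 7
milk: 689.0 × 3/7 = 295.3ml
cream: 689.0 × 4/7 = 393.7ml
= 295.3ml and 393.7ml

295.3ml and 393.7ml


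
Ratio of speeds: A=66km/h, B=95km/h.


Ratio = 66:95
GCD = 1
Simplified = 66:95
Time ratio (same distance) = 95:66
Speed ratio = 66:95

66:95


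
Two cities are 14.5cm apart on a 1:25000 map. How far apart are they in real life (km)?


Real distance = map distance × scale
= 14.5cm × 25000
= 362500 cm = 3625.0 m
= 3.625 km

3.625 km


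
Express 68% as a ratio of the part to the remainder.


68% means 68 parts out of 100; remainder = 32
Part : remainder = 68:32
GCD = 4
= 17:8

17:8


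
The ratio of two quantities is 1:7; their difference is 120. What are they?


Let A = 1k, B = 7k.
7k - 1k = 120
6k = 120 → k = 120/6 = 20
A = 1×20 = 20, B = 7×20 = 140
= A = 20, B = 140

A = 20, B = 140


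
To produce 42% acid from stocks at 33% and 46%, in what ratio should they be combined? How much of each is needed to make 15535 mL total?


Let x parts of 33% mix with y parts of 46%.
33x + 46y = 42(x + y)
33x + 46y = 42x + 42y
x(33 - 42) = y(42 - 46)
x/y = (46 - 42)/(42 - 33) = 4/9
Simplify: 4:9
Total parts = 13; one part = 15535/13 = 1195.00 mL
33% solution: 4×1195.00 = 4780.00 mL
46% solution: 9×1195.00 = 10755.00 mL
= ratio 4:9; 4780.00 mL and 10755.00 mL

ratio 4:9; 4780.00 mL and 10755.00 mL


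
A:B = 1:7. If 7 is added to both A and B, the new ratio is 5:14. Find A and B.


Let A = 1k, B = 7k.
(1k + 7) / (7k + 7) = 5/14
Cross-multiply: 14(1k + 7) = 5(7k + 7)
14k + 98 = 35k + 35
14k - 35k = 35 - 98
-21k = -63
k = -63/-21 = 3
A = 1×3 = 3, B = 7×3 = 21
= A = 3, B = 21

A = 3, B = 21


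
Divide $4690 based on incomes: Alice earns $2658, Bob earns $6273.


Total income = 2658 + 6273 = $8931
Alice: $4690 × 2658/8931 = $1395.81
Bob: $4690 × 6273/8931 = $3294.19
= Alice: $1395.81, Bob: $3294.19

Alice: $1395.81, Bob: $3294.19


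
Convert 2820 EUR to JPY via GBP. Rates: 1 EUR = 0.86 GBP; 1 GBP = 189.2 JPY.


Step 1: 2820 EUR × 0.86 = 2425.20 GBP
Step 2: 2425.20 GBP × 189.2 = 458847.84 JPY
Implied rate EUR→JPY = 0.86 × 189.2 = 162.7120
= 458847.84 JPY

458847.84 JPY


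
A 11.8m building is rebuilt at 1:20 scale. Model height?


Model size = real / scale
= 11.8 / 20
= 0.5900 m

0.5900 m


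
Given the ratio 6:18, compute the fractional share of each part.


Total parts = 6 + 18 = 24
First part: 6/24 = 1/4
Second part: 18/24 = 3/4
= 1/4 and 3/4

1/4 and 3/4


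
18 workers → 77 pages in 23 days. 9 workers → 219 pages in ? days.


Days ∝ work / workers, so d₂ = d₁ × (m₁/m₂) × (w₂/w₁)
Workers factor (inverse): 18/9 = 2.0000
Work factor (direct): 219/77 ≈ 2.8442
d₂ = 23 × 18/9 × 219/77 = (23 × 18 × 219) / (9 × 77) = 90666/693
≈ 130.83 days

130.83 days


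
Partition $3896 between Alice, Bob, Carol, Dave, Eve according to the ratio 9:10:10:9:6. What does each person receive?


Total parts = 9 + 10 + 10 + 9 + 6 = 44
Alice: 3896 × 9/44 = 796.91
Bob: 3896 × 10/44 = 885.45
Carol: 3896 × 10/44 = 885.45
Dave: 3896 × 9/44 = 796.91
Eve: 3896 × 6/44 = 531.27
= Alice: $796.91, Bob: $885.45, Carol: $885.45, Dave: $796.91, Eve: $531.27

Alice: $796.91, Bob: $885.45, Carol: $885.45, Dave: $796.91, Eve: $531.27


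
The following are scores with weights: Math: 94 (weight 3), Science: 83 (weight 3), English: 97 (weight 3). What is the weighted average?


Numerator = 94×3 + 83×3 + 97×3
= 282 + 249 + 291
= 822
Total weight = 9
Weighted avg = 822/9
= 91.33

91.33


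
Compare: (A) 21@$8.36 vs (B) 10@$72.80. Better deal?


Deal A: $8.36/21 = $0.3981/unit
Deal B: $72.80/10 = $7.2800/unit
A is cheaper per unit
= Deal A

Deal A


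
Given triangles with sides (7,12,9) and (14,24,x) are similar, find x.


Scale factor = 14/7 = 2
Missing side = 9 × 2
= 18.0

18.0


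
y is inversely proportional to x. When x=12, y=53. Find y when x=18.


Inverse proportion: x × y = constant
k = 12 × 53 = 636
y₂ = k / 18 = 636 / 18
= 35.33

35.33


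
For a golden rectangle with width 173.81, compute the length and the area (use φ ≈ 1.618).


φ = (1 + √5) / 2 ≈ 1.618
Length = width × φ = 173.81 × 1.618 = 281.22458
≈ 281.22
Area = width × length = 173.81 × 281.22458 = 48879.6442498 ≈ 48879.64
= Length: 281.22, Area: 48879.64

Length: 281.22, Area: 48879.64


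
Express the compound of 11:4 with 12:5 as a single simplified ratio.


Compound ratio = (11×12) : (4×5)
= 132:20
GCD = 4
= 33:5

33:5


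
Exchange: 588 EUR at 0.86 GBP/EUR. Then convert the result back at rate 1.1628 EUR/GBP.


Amount × rate = 588 × 0.86 = 505.68 GBP
Round-trip: 505.68 × 1.1628 = 588.00 EUR
= 505.68 GBP, then 588.00 EUR

505.68 GBP, then 588.00 EUR


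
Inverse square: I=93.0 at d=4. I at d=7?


I₁d₁² = I₂d₂²
I₂ = I₁ × (d₁/d₂)²
= 93.0 × (4/7)²
= 93.0 × 16/49
= 1488/49
≈ 30.3673

30.3673


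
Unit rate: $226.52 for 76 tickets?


Unit rate = total / quantity
= 226.52 / 76
= $2.98 per unit

$2.98 per unit


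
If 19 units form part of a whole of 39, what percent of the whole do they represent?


Percentage = (part / whole) × 100
= (19 / 39) × 100
≈ 48.72%

48.72%


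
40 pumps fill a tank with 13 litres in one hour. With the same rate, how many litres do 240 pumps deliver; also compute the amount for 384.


Direct proportion: y/x = constant
k = 13/40 = 0.3250
y at x=240: k × 240 = 13 × 240 / 40 = 3120/40 = 78.00
y at x=384: k × 384 = 13 × 384 / 40 = 4992/40 = 124.80
= 78.00 and 124.80

78.00 and 124.80


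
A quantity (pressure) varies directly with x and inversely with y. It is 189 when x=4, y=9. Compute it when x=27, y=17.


z = k·x/y
Solve for k using the known point: k = z·y/x = 189×9/4 = 1701/4 = 425.2500
Now evaluate at x=27, y=17:
z = k × 27 / 17 = (1701 × 27) / (4 × 17) = 45927/68
≈ 675.3971

675.3971


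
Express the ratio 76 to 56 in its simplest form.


GCD(76, 56) = 4
76/4 : 56/4
= 19:14

19:14


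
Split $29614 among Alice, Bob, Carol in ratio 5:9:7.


Total parts = 5 + 9 + 7 = 21
Alice: 29614 × 5/21 = 7050.95
Bob: 29614 × 9/21 = 12691.71
Carol: 29614 × 7/21 = 9871.33
= Alice: $7050.95, Bob: $12691.71, Carol: $9871.33

Alice: $7050.95, Bob: $12691.71, Carol: $9871.33


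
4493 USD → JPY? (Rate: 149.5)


Amount × rate = 4493 × 149.5
= 671703.50 JPY

671703.50 JPY


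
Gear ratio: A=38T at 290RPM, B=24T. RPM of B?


Gear ratio = 38:24 = 19:12
RPM_B = RPM_A × (teeth_A / teeth_B)
= 290 × (38/24)
= 459.2 RPM

459.2 RPM


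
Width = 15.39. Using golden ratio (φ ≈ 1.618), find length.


φ = (1 + √5) / 2 ≈ 1.618
Length = width × φ = 15.39 × 1.618 = 24.90102
≈ 24.90

24.90


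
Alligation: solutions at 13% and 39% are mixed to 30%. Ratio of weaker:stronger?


Let x parts of 13% mix with y parts of 39%.
13x + 39y = 30(x + y)
13x + 39y = 30x + 30y
x(13 - 30) = y(30 - 39)
x/y = (39 - 30)/(30 - 13) = 9/17
Simplify: 9:17
= 9:17

9:17


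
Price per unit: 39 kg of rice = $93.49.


Unit rate = total / quantity
= 93.49 / 39
= $2.40 per unit

$2.40 per unit


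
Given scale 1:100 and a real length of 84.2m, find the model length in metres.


Model size = real / scale
= 84.2 / 100
= 0.8420 m

0.8420 m


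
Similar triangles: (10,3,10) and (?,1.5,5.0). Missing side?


Scale factor = 1.5/3 = 0.5
Missing side = 10 × 0.5
= 5.0

5.0


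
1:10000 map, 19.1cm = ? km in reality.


Real distance = map distance × scale
= 19.1cm × 10000
= 191000 cm = 1910.0 m
= 1.910 km

1.910 km


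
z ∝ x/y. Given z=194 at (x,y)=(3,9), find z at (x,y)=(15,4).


z = k·x/y
Solve for k using the known point: k = z·y/x = 194×9/3 = 1746/3 = 582.0000
Now evaluate at x=15, y=4:
z = k × 15 / 4 = (1746 × 15) / (3 × 4) = 26190/12
= 2182.5000

2182.5000


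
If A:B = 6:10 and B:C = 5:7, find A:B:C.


Match B: multiply A:B by 5 → 30:50
Multiply B:C by 10 → 50:70
Combined: 30:50:70
GCD = 10
= 3:5:7

3:5:7


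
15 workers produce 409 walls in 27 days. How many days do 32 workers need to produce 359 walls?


Days ∝ work / workers, so d₂ = d₁ × (m₁/m₂) × (w₂/w₁)
Workers factor (inverse): 15/32 ≈ 0.4688
Work factor (direct): 359/409 ≈ 0.8778
d₂ = 27 × 15/32 × 359/409 = (27 × 15 × 359) / (32 × 409) = 145395/13088
≈ 11.11 days

11.11 days


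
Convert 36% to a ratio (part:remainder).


36% means 36 parts out of 100; remainder = 64
Part : remainder = 36:64
GCD = 4
= 9:16

9:16


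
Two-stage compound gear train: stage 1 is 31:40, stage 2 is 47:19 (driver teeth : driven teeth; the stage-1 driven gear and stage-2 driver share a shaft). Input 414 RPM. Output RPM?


Stage 1: RPM_B = RPM_A × t_A/t_B = 414 × 31/40 = 12834/40 = 320.85
B and C share a shaft → RPM_C = RPM_B
Stage 2: RPM_D = RPM_C × t_C/t_D = RPM_A × (t_A×t_C)/(t_B×t_D)
Overall ratio = (31×47)/(40×19) = 1457/760
RPM_D = 414 × 1457/760 = 603198/760
≈ 793.68 RPM

793.68 RPM


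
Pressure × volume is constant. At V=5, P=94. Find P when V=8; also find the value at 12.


Inverse proportion: x × y = constant
k = 5 × 94 = 470
At x=8: k/8 = 58.75
At x=12: k/12 = 39.17
= 58.75 and 39.17

58.75 and 39.17


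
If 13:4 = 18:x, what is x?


Cross multiply: 13 × x = 4 × 18
13x = 72
x = 72 / 13
= 5.54

5.54


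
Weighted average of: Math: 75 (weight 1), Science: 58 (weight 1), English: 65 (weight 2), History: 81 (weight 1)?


Numerator = 75×1 + 58×1 + 65×2 + 81×1
= 75 + 58 + 130 + 81
= 344
Total weight = 5
Weighted avg = 344/5
= 68.80

68.80


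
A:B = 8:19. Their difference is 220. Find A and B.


Let A = 8k, B = 19k.
19k - 8k = 220
11k = 220 → k = 220/11 = 20
A = 8×20 = 160, B = 19×20 = 380
= A = 160, B = 380

A = 160, B = 380


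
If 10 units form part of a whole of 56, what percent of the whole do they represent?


Percentage = (part / whole) × 100
= (10 / 56) × 100
≈ 17.86%

17.86%


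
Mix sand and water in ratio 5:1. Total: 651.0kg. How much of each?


Total parts = 5 + 1 = 6
sand: 651.0 × 5/6 = 542.5kg
water: 651.0 × 1/6 = 108.5kg
= 542.5kg and 108.5kg

542.5kg and 108.5kg


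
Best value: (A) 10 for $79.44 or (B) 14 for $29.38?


Deal A: $79.44/10 = $7.9440/unit
Deal B: $29.38/14 = $2.0986/unit
B is cheaper per unit
= Deal B

Deal B


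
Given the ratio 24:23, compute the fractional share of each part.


Total parts = 24 + 23 = 47
First part: 24/47 = 24/47
Second part: 23/47 = 23/47
= 24/47 and 23/47

24/47 and 23/47
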